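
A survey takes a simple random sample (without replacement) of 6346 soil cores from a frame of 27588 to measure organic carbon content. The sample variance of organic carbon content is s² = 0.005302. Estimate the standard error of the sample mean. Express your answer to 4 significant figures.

Under SRS without replacement, Var(ȳ) = (1 − f)·s²/n with f = n/N = 6346/27588 = 0.23002755.
Var(ȳ) = (1 − 0.23002755)·0.005302/6346 = 0.76997245·8.3548692 × 10^-7 = 6.4330191 × 10^-7.
SE(ȳ) = √(6.4330191 × 10^-7) = 8.021 × 10^-4.

8.021 × 10^-4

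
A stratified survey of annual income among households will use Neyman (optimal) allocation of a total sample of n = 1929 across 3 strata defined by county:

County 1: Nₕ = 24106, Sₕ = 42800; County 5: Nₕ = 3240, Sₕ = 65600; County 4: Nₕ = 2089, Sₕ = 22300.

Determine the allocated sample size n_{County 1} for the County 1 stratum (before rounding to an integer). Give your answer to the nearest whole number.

1542

Neyman allocation: nₕ = n·NₕSₕ / Σⱼ NⱼSⱼ.
Σ NⱼSⱼ = 24106·42800 + 3240·65600 + 2089·22300 = 1.2908655 × 10^9.
n_{County 1} = 1929·24106·42800 / (1.2908655 × 10^9) = 1542.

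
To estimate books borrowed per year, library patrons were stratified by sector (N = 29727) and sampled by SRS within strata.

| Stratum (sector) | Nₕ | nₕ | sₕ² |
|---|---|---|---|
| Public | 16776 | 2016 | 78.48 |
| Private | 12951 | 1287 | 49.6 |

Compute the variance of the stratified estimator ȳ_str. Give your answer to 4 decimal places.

Var(ȳ_str) = Σₕ Wₕ²(1 − fₕ)sₕ²/nₕ with Wₕ = Nₕ/N, N = 29727.
Public: Wₕ = 0.56433545; term = 0.56433545²·(1 − 0.12017167)·78.48/2016 = 0.010907898.
Private: Wₕ = 0.43566455; term = 0.43566455²·(1 − 0.09937457)·49.6/1287 = 0.0065879725.
Sum = 0.017495871.

0.0175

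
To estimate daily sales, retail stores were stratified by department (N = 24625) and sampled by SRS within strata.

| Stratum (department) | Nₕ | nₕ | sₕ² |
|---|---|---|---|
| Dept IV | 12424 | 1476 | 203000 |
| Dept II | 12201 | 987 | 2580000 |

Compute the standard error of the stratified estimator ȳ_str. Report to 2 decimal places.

Var(ȳ_str) = Σₕ Wₕ²(1 − fₕ)sₕ²/nₕ with Wₕ = Nₕ/N, N = 24625.
Dept IV: Wₕ = 0.50452792; term = 0.50452792²·(1 − 0.11880232)·203000/1476 = 30.849877.
Dept II: Wₕ = 0.49547208; term = 0.49547208²·(1 − 0.08089501)·2580000/987 = 589.80175.
Sum = 620.65163.
SE = √(620.65163) = 24.91.

24.91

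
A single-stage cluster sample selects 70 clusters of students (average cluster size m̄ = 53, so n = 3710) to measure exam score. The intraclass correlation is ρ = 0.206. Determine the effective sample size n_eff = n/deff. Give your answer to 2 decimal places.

316.77

deff = 1 + (53 − 1)·0.206 = 1 + 10.712 = 11.712.
n_eff = 3710 / 11.712 = 316.77.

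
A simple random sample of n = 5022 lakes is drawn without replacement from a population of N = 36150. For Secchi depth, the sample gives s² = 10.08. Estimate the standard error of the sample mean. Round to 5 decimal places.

Under SRS without replacement, Var(ȳ) = (1 − f)·s²/n with f = n/N = 5022/36150 = 0.13892116.
Var(ȳ) = (1 − 0.13892116)·10.08/5022 = 0.86107884·0.0020071685 = 0.0017283303.
SE(ȳ) = √(0.0017283303) = 0.04157.

0.04157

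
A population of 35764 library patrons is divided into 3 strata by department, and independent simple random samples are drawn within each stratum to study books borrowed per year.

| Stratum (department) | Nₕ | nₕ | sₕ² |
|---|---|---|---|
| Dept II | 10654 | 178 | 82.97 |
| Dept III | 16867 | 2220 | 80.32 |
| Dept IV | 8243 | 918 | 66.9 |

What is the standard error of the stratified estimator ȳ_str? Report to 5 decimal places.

0.22606

Var(ȳ_str) = Σₕ Wₕ²(1 − fₕ)sₕ²/nₕ with Wₕ = Nₕ/N, N = 35764.
Dept II: Wₕ = 0.29789733; term = 0.29789733²·(1 − 0.01670734)·82.97/178 = 0.04067402.
Dept III: Wₕ = 0.47161951; term = 0.47161951²·(1 − 0.13161795)·80.32/2220 = 0.006988196.
Dept IV: Wₕ = 0.23048317; term = 0.23048317²·(1 − 0.11136722)·66.9/918 = 0.003440204.
Sum = 0.05110242.
SE = √(0.05110242) = 0.22606.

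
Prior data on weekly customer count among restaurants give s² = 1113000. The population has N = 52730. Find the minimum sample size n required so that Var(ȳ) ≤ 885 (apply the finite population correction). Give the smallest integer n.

Without fpc, n₀ = s²/D = 1113000/885 = 1257.6271.
With fpc, (1 − n/N)·s²/n ≤ D requires n ≥ n₀/(1 + n₀/N) = 1257.6271/(1 + 1257.6271/52730) = 1228.3310.
Rounding up, n = 1229.

1229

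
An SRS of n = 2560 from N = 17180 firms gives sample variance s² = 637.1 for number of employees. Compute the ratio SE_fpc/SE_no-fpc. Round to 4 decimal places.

0.9225

f = n/N = 2560/17180 = 0.14901048.
SE_no-fpc = √(s²/n) = 0.4988659; SE_fpc = √((1−f)s²/n) = 0.46019927.
Ratio = √(1−f) = 0.92249093.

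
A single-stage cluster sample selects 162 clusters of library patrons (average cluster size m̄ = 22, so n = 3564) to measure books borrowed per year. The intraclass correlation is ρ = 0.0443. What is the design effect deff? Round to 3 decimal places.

1.930

deff = 1 + (22 − 1)·0.0443 = 1 + 0.9303 = 1.9303.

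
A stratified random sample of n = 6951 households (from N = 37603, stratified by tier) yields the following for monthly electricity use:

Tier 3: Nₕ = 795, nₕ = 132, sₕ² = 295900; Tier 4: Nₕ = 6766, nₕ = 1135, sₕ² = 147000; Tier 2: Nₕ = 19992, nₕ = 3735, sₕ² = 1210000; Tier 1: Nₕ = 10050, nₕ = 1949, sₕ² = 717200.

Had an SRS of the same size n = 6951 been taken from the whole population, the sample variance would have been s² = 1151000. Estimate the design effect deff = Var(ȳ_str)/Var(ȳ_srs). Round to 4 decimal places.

Var(ȳ_str) = Σ Wₕ²(1−fₕ)sₕ²/nₕ with Wₕ = Nₕ/37603:
  Tier 3: (795/37603)²·(1−132/795)·295900/132 = 0.83561591
  Tier 4: (6766/37603)²·(1−1135/6766)·147000/1135 = 3.4897475
  Tier 2: (19992/37603)²·(1−3735/19992)·1210000/3735 = 74.464011
  Tier 1: (10050/37603)²·(1−1949/10050)·717200/1949 = 21.187911
  → Var(ȳ_str) = 99.977285.
Var(ȳ_srs) = (1 − 6951/37603)·1151000/6951 = 134.97843.
deff = 99.977285 / 134.97843 = 0.7407.

0.7407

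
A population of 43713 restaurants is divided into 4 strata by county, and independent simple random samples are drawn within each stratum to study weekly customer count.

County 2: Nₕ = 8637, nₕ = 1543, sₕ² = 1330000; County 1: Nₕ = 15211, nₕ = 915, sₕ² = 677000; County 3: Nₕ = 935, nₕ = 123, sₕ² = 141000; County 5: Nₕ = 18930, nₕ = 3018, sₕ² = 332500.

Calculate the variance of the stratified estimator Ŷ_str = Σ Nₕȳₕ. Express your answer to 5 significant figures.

Var(Ŷ_str) = Σₕ Nₕ²(1 − fₕ)sₕ²/nₕ.
County 2: 8637²·(1 − 1543/8637)·1330000/1543 = 5.2812876 × 10^10.
County 1: 15211²·(1 − 915/15211)·677000/915 = 1.6089401 × 10^11.
County 3: 935²·(1 − 123/935)·141000/123 = 8.7032537 × 10^8.
County 5: 18930²·(1 − 3018/18930)·332500/3018 = 3.3185457 × 10^10.
Sum = 2.4776267 × 10^11.

2.4776 × 10^11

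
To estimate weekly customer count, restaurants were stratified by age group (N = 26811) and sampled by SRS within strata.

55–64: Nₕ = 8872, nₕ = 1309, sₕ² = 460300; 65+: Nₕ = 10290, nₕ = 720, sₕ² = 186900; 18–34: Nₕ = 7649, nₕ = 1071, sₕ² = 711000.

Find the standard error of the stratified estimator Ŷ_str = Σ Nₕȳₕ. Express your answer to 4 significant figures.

287300

Var(Ŷ_str) = Σₕ Nₕ²(1 − fₕ)sₕ²/nₕ.
55–64: 8872²·(1 − 1309/8872)·460300/1309 = 2.3594836 × 10^10.
65+: 10290²·(1 − 720/10290)·186900/720 = 2.5562547 × 10^10.
18–34: 7649²·(1 − 1071/7649)·711000/1071 = 3.3402476 × 10^10.
Sum = 8.2559859 × 10^10.
SE = √(8.2559859 × 10^10) = 287300.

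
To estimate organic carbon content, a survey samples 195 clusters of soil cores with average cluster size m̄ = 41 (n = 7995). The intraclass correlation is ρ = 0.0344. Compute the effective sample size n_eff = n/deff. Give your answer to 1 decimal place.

deff = 1 + (41 − 1)·0.0344 = 1 + 1.376 = 2.376.
n_eff = 7995 / 2.376 = 3364.9.

3364.9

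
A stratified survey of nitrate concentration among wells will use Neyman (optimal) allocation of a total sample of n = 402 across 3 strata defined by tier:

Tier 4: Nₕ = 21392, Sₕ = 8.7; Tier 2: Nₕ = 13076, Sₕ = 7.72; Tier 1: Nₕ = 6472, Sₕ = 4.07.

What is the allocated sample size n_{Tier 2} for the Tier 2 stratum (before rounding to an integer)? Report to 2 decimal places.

129.49

Neyman allocation: nₕ = n·NₕSₕ / Σⱼ NⱼSⱼ.
Σ NⱼSⱼ = 21392·8.7 + 13076·7.72 + 6472·4.07 = 313398.16.
n_{Tier 2} = 402·13076·7.72 / 313398.16 = 129.49.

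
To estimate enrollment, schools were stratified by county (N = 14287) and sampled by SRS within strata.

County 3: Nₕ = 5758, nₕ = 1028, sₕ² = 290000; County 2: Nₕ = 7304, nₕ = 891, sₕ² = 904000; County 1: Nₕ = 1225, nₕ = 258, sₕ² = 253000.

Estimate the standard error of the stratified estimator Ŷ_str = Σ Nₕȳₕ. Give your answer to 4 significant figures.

237400

Var(Ŷ_str) = Σₕ Nₕ²(1 − fₕ)sₕ²/nₕ.
County 3: 5758²·(1 − 1028/5758)·290000/1028 = 7.6831212 × 10^9.
County 2: 7304²·(1 − 891/7304)·904000/891 = 4.7523972 × 10^10.
County 1: 1225²·(1 − 258/1225)·253000/258 = 1.1616181 × 10^9.
Sum = 5.6368711 × 10^10.
SE = √(5.6368711 × 10^10) = 237400.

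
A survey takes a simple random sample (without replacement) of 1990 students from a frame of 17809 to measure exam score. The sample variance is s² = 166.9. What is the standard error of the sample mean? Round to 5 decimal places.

0.27294

Under SRS without replacement, Var(ȳ) = (1 − f)·s²/n with f = n/N = 1990/17809 = 0.11174125.
Var(ȳ) = (1 − 0.11174125)·166.9/1990 = 0.88825875·0.083869347 = 0.074497681.
SE(ȳ) = √(0.074497681) = 0.27294.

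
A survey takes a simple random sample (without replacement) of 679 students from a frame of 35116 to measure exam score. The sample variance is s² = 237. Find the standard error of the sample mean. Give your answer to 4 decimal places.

Under SRS without replacement, Var(ȳ) = (1 − f)·s²/n with f = n/N = 679/35116 = 0.01933592.
Var(ȳ) = (1 − 0.01933592)·237/679 = 0.98066408·0.34904271 = 0.34229365.
SE(ȳ) = √(0.34229365) = 0.5851.

0.5851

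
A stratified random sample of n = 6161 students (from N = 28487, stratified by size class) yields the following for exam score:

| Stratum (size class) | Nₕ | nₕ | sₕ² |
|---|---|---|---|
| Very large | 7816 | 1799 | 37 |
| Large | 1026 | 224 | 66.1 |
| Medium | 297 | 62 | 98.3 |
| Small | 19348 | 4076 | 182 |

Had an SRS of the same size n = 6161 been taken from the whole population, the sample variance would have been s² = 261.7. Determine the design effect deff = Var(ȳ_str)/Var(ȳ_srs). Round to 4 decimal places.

Var(ȳ_str) = Σ Wₕ²(1−fₕ)sₕ²/nₕ with Wₕ = Nₕ/28487:
  Very large: (7816/28487)²·(1−1799/7816)·37/1799 = 0.0011919051
  Large: (1026/28487)²·(1−224/1026)·66.1/224 = 2.9921388 × 10^-4
  Medium: (297/28487)²·(1−62/297)·98.3/62 = 1.3636179 × 10^-4
  Small: (19348/28487)²·(1−4076/19348)·182/4076 = 0.016258324
  → Var(ȳ_str) = 0.017885805.
Var(ȳ_srs) = (1 − 6161/28487)·261.7/6161 = 0.033290224.
deff = 0.017885805 / 0.033290224 = 0.5373.

0.5373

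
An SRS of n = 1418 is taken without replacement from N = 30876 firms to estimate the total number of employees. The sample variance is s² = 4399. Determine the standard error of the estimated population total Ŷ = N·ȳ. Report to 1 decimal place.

Var(Ŷ) = N²·Var(ȳ) = N²·(1 − n/N)·s²/n.
f = 1418/30876 = 0.04592564; Var(ȳ) = 0.95407436·4399/1418 = 2.9597836.
Var(Ŷ) = 30876² · 2.9597836 = 2.8216427 × 10^9.
SE(Ŷ) = √(2.8216427 × 10^9) = 53119.1.

53119.1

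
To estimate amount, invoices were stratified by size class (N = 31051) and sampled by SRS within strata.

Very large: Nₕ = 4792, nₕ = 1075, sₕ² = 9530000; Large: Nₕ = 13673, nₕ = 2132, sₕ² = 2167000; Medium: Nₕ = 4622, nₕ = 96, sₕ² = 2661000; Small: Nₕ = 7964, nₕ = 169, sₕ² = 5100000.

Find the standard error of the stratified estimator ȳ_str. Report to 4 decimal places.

Var(ȳ_str) = Σₕ Wₕ²(1 − fₕ)sₕ²/nₕ with Wₕ = Nₕ/N, N = 31051.
Very large: Wₕ = 0.15432675; term = 0.15432675²·(1 − 0.22433222)·9530000/1075 = 163.77312.
Large: Wₕ = 0.44034009; term = 0.44034009²·(1 − 0.15592774)·2167000/2132 = 166.35191.
Medium: Wₕ = 0.14885189; term = 0.14885189²·(1 − 0.02077023)·2661000/96 = 601.40488.
Small: Wₕ = 0.25648127; term = 0.25648127²·(1 − 0.02122049)·5100000/169 = 1943.0307.
Sum = 2874.5606.
SE = √(2874.5606) = 53.6149.

53.6149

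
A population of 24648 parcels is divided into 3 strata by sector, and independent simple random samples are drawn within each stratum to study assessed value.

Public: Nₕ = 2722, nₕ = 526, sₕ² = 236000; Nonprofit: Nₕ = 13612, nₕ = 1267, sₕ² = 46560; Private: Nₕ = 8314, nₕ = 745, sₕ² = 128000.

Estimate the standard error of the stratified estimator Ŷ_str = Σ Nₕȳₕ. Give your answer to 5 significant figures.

140250

Var(Ŷ_str) = Σₕ Nₕ²(1 − fₕ)sₕ²/nₕ.
Public: 2722²·(1 − 526/2722)·236000/526 = 2.6819255 × 10^9.
Nonprofit: 13612²·(1 − 1267/13612)·46560/1267 = 6.1751767 × 10^9.
Private: 8314²·(1 − 745/8314)·128000/745 = 1.0811905 × 10^10.
Sum = 1.9669007 × 10^10.
SE = √(1.9669007 × 10^10) = 140250.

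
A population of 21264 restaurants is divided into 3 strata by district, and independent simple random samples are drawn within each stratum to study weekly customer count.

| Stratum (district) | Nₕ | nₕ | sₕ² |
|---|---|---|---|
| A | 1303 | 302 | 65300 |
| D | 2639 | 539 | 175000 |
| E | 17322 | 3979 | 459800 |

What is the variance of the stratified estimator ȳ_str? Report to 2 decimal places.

Var(ȳ_str) = Σₕ Wₕ²(1 − fₕ)sₕ²/nₕ with Wₕ = Nₕ/N, N = 21264.
A: Wₕ = 0.06127728; term = 0.06127728²·(1 − 0.23177283)·65300/302 = 0.62372737.
D: Wₕ = 0.12410647; term = 0.12410647²·(1 − 0.20424403)·175000/539 = 3.9794041.
E: Wₕ = 0.81461625; term = 0.81461625²·(1 − 0.22970789)·459800/3979 = 59.068592.
Sum = 63.671723.

63.67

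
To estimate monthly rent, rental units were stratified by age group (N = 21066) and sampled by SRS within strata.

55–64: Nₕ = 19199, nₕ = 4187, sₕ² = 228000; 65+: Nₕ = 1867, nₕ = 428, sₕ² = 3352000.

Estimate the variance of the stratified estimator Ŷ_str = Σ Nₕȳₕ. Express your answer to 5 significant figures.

3.6736 × 10^10

Var(Ŷ_str) = Σₕ Nₕ²(1 − fₕ)sₕ²/nₕ.
55–64: 19199²·(1 − 4187/19199)·228000/4187 = 1.5694557 × 10^10.
65+: 1867²·(1 − 428/1867)·3352000/428 = 2.104095 × 10^10.
Sum = 3.6735507 × 10^10.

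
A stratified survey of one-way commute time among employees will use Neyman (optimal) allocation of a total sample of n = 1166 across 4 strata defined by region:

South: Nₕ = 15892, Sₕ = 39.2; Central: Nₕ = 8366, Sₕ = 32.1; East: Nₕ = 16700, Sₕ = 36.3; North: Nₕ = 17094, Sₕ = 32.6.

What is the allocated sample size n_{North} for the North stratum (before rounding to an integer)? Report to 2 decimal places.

Neyman allocation: nₕ = n·NₕSₕ / Σⱼ NⱼSⱼ.
Σ NⱼSⱼ = 15892·39.2 + 8366·32.1 + 16700·36.3 + 17094·32.6 = 2.0549894 × 10^6.
n_{North} = 1166·17094·32.6 / (2.0549894 × 10^6) = 316.19.

316.19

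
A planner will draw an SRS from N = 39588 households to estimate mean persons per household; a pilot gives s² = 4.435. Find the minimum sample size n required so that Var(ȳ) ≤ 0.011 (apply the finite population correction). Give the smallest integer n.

Without fpc, n₀ = s²/D = 4.435/0.011 = 403.1818.
With fpc, (1 − n/N)·s²/n ≤ D requires n ≥ n₀/(1 + n₀/N) = 403.1818/(1 + 403.1818/39588) = 399.1170.
Rounding up, n = 400.

400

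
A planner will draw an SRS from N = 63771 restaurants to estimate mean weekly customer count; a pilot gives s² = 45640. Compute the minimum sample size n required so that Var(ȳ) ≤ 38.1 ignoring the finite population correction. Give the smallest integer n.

1198

Without fpc, n₀ = s²/D = 45640/38.1 = 1197.9003.
Rounding up, n = 1198.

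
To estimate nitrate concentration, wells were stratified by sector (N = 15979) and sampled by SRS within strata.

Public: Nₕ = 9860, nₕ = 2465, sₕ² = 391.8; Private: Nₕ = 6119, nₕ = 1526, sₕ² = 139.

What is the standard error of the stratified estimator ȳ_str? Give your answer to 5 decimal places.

Var(ȳ_str) = Σₕ Wₕ²(1 − fₕ)sₕ²/nₕ with Wₕ = Nₕ/N, N = 15979.
Public: Wₕ = 0.61705989; term = 0.61705989²·(1 − 0.25000000)·391.8/2465 = 0.045390337.
Private: Wₕ = 0.38294011; term = 0.38294011²·(1 − 0.24938715)·139/1526 = 0.010026237.
Sum = 0.055416574.
SE = √(0.055416574) = 0.23541.

0.23541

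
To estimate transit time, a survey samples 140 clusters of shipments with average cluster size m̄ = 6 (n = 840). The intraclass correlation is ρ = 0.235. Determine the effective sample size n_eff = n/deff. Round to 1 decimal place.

deff = 1 + (6 − 1)·0.235 = 1 + 1.175 = 2.175.
n_eff = 840 / 2.175 = 386.2.

386.2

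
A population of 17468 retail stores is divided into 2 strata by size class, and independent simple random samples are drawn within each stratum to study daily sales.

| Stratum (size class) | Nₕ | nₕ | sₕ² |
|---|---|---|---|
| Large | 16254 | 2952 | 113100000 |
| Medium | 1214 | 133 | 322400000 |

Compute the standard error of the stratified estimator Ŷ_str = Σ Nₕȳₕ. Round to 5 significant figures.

Var(Ŷ_str) = Σₕ Nₕ²(1 − fₕ)sₕ²/nₕ.
Large: 16254²·(1 − 2952/16254)·113100000/2952 = 8.2836826 × 10^12.
Medium: 1214²·(1 − 133/1214)·322400000/133 = 3.1811766 × 10^12.
Sum = 1.1464859 × 10^13.
SE = √(1.1464859 × 10^13) = 3.3860 × 10^6.

3.3860 × 10^6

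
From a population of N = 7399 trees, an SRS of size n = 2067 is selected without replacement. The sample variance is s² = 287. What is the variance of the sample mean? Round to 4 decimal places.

0.1001

Under SRS without replacement, Var(ȳ) = (1 − f)·s²/n with f = n/N = 2067/7399 = 0.27936208.
Var(ȳ) = (1 − 0.27936208)·287/2067 = 0.72063792·0.13884857 = 0.10005955.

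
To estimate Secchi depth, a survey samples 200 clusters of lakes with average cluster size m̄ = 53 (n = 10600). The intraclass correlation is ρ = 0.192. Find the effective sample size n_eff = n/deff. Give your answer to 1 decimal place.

deff = 1 + (53 − 1)·0.192 = 1 + 9.984 = 10.984.
n_eff = 10600 / 10.984 = 965.0.

965.0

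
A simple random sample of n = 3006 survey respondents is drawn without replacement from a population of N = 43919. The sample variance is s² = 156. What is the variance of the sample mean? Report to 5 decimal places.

0.04834

Under SRS without replacement, Var(ȳ) = (1 − f)·s²/n with f = n/N = 3006/43919 = 0.06844418.
Var(ȳ) = (1 − 0.06844418)·156/3006 = 0.93155582·0.051896208 = 0.048344214.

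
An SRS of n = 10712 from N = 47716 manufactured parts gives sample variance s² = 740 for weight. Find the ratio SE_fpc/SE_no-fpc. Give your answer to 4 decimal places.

0.8806

f = n/N = 10712/47716 = 0.22449493.
SE_no-fpc = √(s²/n) = 0.26283341; SE_fpc = √((1−f)s²/n) = 0.23145837.
Ratio = √(1−f) = 0.88062766.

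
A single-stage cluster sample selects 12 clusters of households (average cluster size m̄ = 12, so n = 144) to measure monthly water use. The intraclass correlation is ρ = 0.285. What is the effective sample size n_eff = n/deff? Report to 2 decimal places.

34.82

deff = 1 + (12 − 1)·0.285 = 1 + 3.135 = 4.135.
n_eff = 144 / 4.135 = 34.82.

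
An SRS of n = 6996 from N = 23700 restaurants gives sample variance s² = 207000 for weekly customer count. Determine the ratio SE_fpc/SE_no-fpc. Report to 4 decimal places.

0.8395

f = n/N = 6996/23700 = 0.29518987.
SE_no-fpc = √(s²/n) = 5.4395162; SE_fpc = √((1−f)s²/n) = 4.5666354.
Ratio = √(1−f) = 0.83952971.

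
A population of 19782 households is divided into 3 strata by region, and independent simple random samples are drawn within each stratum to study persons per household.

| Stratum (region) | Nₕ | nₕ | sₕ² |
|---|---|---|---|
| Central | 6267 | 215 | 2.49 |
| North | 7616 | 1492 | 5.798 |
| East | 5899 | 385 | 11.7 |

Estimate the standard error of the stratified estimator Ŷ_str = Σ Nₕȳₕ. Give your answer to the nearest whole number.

1268

Var(Ŷ_str) = Σₕ Nₕ²(1 − fₕ)sₕ²/nₕ.
Central: 6267²·(1 − 215/6267)·2.49/215 = 439257.82.
North: 7616²·(1 − 1492/7616)·5.798/1492 = 181247.28.
East: 5899²·(1 − 385/5899)·11.7/385 = 988485.47.
Sum = 1.6089906 × 10^6.
SE = √(1.6089906 × 10^6) = 1268.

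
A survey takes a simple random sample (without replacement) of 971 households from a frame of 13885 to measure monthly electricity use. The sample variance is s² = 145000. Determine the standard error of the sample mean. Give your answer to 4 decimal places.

11.7851

Under SRS without replacement, Var(ȳ) = (1 − f)·s²/n with f = n/N = 971/13885 = 0.06993158.
Var(ȳ) = (1 − 0.06993158)·145000/971 = 0.93006842·149.33059 = 138.88766.
SE(ȳ) = √(138.88766) = 11.7851.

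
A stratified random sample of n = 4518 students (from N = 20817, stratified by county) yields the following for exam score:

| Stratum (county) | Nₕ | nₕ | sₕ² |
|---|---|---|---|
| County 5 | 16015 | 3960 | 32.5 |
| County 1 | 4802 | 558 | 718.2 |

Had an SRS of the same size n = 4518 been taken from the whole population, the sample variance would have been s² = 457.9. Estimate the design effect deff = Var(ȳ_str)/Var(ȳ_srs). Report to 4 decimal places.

Var(ȳ_str) = Σ Wₕ²(1−fₕ)sₕ²/nₕ with Wₕ = Nₕ/20817:
  County 5: (16015/20817)²·(1−3960/16015)·32.5/3960 = 0.0036563356
  County 1: (4802/20817)²·(1−558/4802)·718.2/558 = 0.060530247
  → Var(ȳ_str) = 0.064186583.
Var(ȳ_srs) = (1 − 4518/20817)·457.9/4518 = 0.07935371.
deff = 0.064186583 / 0.07935371 = 0.8089.

0.8089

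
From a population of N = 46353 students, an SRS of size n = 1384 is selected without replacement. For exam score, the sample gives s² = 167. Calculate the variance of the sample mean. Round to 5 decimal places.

0.11706

Under SRS without replacement, Var(ȳ) = (1 − f)·s²/n with f = n/N = 1384/46353 = 0.02985783.
Var(ȳ) = (1 − 0.02985783)·167/1384 = 0.97014217·0.12066474 = 0.11706195.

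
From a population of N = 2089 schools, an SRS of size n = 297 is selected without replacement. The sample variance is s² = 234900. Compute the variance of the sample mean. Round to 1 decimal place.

Under SRS without replacement, Var(ȳ) = (1 − f)·s²/n with f = n/N = 297/2089 = 0.14217329.
Var(ȳ) = (1 − 0.14217329)·234900/297 = 0.85782671·790.90909 = 678.46294.

678.5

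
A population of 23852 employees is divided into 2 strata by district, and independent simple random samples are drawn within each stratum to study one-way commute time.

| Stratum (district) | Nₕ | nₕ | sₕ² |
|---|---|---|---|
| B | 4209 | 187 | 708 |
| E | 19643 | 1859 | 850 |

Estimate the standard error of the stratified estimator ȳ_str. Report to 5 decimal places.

Var(ȳ_str) = Σₕ Wₕ²(1 − fₕ)sₕ²/nₕ with Wₕ = Nₕ/N, N = 23852.
B: Wₕ = 0.17646319; term = 0.17646319²·(1 − 0.04442861)·708/187 = 0.11265826.
E: Wₕ = 0.82353681; term = 0.82353681²·(1 − 0.09463931)·850/1859 = 0.28075481.
Sum = 0.39341307.
SE = √(0.39341307) = 0.62723.

0.62723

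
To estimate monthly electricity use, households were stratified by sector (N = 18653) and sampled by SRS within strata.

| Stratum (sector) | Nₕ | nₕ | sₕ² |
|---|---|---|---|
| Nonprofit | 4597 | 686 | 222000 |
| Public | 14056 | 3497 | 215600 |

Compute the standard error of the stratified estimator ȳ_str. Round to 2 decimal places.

6.56

Var(ȳ_str) = Σₕ Wₕ²(1 − fₕ)sₕ²/nₕ with Wₕ = Nₕ/N, N = 18653.
Nonprofit: Wₕ = 0.24644829; term = 0.24644829²·(1 − 0.14922776)·222000/686 = 16.722215.
Public: Wₕ = 0.75355171; term = 0.75355171²·(1 − 0.24879055)·215600/3497 = 26.299063.
Sum = 43.021278.
SE = √(43.021278) = 6.56.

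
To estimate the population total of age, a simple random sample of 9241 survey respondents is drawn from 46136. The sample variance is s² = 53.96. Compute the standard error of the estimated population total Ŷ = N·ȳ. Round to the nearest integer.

Var(Ŷ) = N²·Var(ȳ) = N²·(1 − n/N)·s²/n.
f = 9241/46136 = 0.20029912; Var(ȳ) = 0.79970088·53.96/9241 = 0.0046696093.
Var(Ŷ) = 46136² · 0.0046696093 = 9.9394058 × 10^6.
SE(Ŷ) = √(9.9394058 × 10^6) = 3153.

3153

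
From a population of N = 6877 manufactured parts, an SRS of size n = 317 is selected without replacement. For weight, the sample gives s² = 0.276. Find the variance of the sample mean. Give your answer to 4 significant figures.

8.305 × 10^-4

Under SRS without replacement, Var(ȳ) = (1 − f)·s²/n with f = n/N = 317/6877 = 0.04609568.
Var(ȳ) = (1 − 0.04609568)·0.276/317 = 0.95390432·8.7066246 × 10^-4 = 8.3052868 × 10^-4.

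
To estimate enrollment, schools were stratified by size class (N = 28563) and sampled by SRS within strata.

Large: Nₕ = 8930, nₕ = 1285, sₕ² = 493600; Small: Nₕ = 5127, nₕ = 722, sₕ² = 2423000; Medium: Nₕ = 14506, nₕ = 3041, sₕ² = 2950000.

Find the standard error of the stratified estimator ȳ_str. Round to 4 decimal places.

17.9665

Var(ȳ_str) = Σₕ Wₕ²(1 − fₕ)sₕ²/nₕ with Wₕ = Nₕ/N, N = 28563.
Large: Wₕ = 0.31264223; term = 0.31264223²·(1 − 0.14389698)·493600/1285 = 32.143512.
Small: Wₕ = 0.17949795; term = 0.17949795²·(1 − 0.14082309)·2423000/722 = 92.900448.
Medium: Wₕ = 0.50785982; term = 0.50785982²·(1 − 0.20963739)·2950000/3041 = 197.75146.
Sum = 322.79542.
SE = √(322.79542) = 17.9665.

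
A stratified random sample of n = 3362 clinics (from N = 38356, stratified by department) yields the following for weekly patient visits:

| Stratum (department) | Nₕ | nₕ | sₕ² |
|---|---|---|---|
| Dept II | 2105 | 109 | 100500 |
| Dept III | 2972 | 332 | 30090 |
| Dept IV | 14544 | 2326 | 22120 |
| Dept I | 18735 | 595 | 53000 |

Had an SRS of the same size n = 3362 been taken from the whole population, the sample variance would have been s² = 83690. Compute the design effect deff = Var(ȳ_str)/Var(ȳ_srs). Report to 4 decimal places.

1.0938

Var(ȳ_str) = Σ Wₕ²(1−fₕ)sₕ²/nₕ with Wₕ = Nₕ/38356:
  Dept II: (2105/38356)²·(1−109/2105)·100500/109 = 2.6332105
  Dept III: (2972/38356)²·(1−332/2972)·30090/332 = 0.48335945
  Dept IV: (14544/38356)²·(1−2326/14544)·22120/2326 = 1.1486634
  Dept I: (18735/38356)²·(1−595/18735)·53000/595 = 20.577057
  → Var(ȳ_str) = 24.84229.
Var(ȳ_srs) = (1 − 3362/38356)·83690/3362 = 22.710994.
deff = 24.84229 / 22.710994 = 1.0938.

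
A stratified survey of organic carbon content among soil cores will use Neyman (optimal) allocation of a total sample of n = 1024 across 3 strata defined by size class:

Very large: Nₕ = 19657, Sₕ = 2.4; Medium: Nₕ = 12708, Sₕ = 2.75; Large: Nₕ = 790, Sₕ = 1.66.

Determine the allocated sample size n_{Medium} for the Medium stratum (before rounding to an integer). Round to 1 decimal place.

428.9

Neyman allocation: nₕ = n·NₕSₕ / Σⱼ NⱼSⱼ.
Σ NⱼSⱼ = 19657·2.4 + 12708·2.75 + 790·1.66 = 83435.2.
n_{Medium} = 1024·12708·2.75 / 83435.2 = 428.9.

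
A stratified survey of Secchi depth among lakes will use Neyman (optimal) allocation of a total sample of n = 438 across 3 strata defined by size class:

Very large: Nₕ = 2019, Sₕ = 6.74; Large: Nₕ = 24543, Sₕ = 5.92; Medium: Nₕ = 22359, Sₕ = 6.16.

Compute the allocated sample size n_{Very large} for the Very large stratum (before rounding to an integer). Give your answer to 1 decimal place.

Neyman allocation: nₕ = n·NₕSₕ / Σⱼ NⱼSⱼ.
Σ NⱼSⱼ = 2019·6.74 + 24543·5.92 + 22359·6.16 = 296634.06.
n_{Very large} = 438·2019·6.74 / 296634.06 = 20.1.

20.1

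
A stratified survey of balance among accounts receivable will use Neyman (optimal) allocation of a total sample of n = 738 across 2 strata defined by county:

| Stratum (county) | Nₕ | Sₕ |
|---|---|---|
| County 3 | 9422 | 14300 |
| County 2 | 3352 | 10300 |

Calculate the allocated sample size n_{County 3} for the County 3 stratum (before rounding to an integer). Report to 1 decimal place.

587.5

Neyman allocation: nₕ = n·NₕSₕ / Σⱼ NⱼSⱼ.
Σ NⱼSⱼ = 9422·14300 + 3352·10300 = 1.692602 × 10^8.
n_{County 3} = 738·9422·14300 / (1.692602 × 10^8) = 587.5.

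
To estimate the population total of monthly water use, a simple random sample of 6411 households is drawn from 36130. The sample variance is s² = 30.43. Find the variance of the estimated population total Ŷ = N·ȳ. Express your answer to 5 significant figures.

5.0966 × 10^6

Var(Ŷ) = N²·Var(ȳ) = N²·(1 − n/N)·s²/n.
f = 6411/36130 = 0.17744257; Var(ȳ) = 0.82255743·30.43/6411 = 0.003904293.
Var(Ŷ) = 36130² · 0.003904293 = 5.0965739 × 10^6.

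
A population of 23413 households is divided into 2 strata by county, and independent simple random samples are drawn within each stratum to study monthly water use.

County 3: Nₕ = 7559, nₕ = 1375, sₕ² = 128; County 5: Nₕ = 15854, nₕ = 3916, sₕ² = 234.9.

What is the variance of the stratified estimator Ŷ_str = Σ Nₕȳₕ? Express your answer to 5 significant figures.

Var(Ŷ_str) = Σₕ Nₕ²(1 − fₕ)sₕ²/nₕ.
County 3: 7559²·(1 − 1375/7559)·128/1375 = 4.3515211 × 10^6.
County 5: 15854²·(1 − 3916/15854)·234.9/3916 = 1.1353003 × 10^7.
Sum = 1.5704524 × 10^7.

1.5705 × 10^7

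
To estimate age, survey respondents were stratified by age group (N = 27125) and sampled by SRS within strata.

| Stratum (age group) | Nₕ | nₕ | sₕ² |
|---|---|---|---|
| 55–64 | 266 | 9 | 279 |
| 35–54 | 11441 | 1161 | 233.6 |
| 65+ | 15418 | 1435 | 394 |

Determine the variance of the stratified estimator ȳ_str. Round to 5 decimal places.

Var(ȳ_str) = Σₕ Wₕ²(1 − fₕ)sₕ²/nₕ with Wₕ = Nₕ/N, N = 27125.
55–64: Wₕ = 0.00980645; term = 0.00980645²·(1 − 0.03383459)·279/9 = 0.0028802949.
35–54: Wₕ = 0.42178802; term = 0.42178802²·(1 − 0.10147714)·233.6/1161 = 0.032163124.
65+: Wₕ = 0.56840553; term = 0.56840553²·(1 − 0.09307303)·394/1435 = 0.08045133.
Sum = 0.11549475.

0.11549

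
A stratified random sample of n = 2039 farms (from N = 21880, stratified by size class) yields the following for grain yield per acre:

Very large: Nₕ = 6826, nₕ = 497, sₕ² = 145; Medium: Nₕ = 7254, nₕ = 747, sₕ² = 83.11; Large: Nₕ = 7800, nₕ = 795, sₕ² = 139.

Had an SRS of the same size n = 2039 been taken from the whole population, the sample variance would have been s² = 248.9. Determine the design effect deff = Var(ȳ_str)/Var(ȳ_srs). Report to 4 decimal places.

0.5172

Var(ȳ_str) = Σ Wₕ²(1−fₕ)sₕ²/nₕ with Wₕ = Nₕ/21880:
  Very large: (6826/21880)²·(1−497/6826)·145/497 = 0.02632803
  Medium: (7254/21880)²·(1−747/7254)·83.11/747 = 0.010969742
  Large: (7800/21880)²·(1−795/7800)·139/795 = 0.019955186
  → Var(ȳ_str) = 0.057252958.
Var(ȳ_srs) = (1 − 2039/21880)·248.9/2039 = 0.11069396.
deff = 0.057252958 / 0.11069396 = 0.5172.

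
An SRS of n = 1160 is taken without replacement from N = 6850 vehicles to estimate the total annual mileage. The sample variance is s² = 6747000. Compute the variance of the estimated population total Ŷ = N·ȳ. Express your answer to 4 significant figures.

2.267 × 10^11

Var(Ŷ) = N²·Var(ȳ) = N²·(1 − n/N)·s²/n.
f = 1160/6850 = 0.16934307; Var(ȳ) = 0.83065693·6747000/1160 = 4831.4158.
Var(Ŷ) = 6850² · 4831.4158 = 2.2670211 × 10^11.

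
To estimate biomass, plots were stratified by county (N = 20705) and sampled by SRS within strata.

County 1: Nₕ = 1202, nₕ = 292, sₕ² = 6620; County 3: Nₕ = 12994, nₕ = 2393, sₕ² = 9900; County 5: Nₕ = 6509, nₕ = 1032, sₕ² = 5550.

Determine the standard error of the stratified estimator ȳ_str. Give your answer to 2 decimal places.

1.35

Var(ȳ_str) = Σₕ Wₕ²(1 − fₕ)sₕ²/nₕ with Wₕ = Nₕ/N, N = 20705.
County 1: Wₕ = 0.05805361; term = 0.05805361²·(1 − 0.24292845)·6620/292 = 0.057845626.
County 3: Wₕ = 0.62757788; term = 0.62757788²·(1 − 0.18416192)·9900/2393 = 1.3293267.
County 5: Wₕ = 0.31436851; term = 0.31436851²·(1 − 0.15854970)·5550/1032 = 0.44721857.
Sum = 1.8343909.
SE = √(1.8343909) = 1.35.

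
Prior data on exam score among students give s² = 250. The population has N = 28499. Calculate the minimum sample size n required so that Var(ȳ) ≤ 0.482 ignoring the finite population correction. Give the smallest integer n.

519

Without fpc, n₀ = s²/D = 250/0.482 = 518.6722.
Rounding up, n = 519.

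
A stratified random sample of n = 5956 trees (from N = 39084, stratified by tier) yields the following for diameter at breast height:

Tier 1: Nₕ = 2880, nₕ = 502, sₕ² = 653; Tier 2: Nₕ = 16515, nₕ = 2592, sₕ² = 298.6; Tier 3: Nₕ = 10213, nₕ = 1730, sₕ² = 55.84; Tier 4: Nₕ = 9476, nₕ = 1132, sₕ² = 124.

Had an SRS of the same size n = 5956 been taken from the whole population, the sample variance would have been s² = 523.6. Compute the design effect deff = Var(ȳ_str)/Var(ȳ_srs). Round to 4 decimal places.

0.4116

Var(ȳ_str) = Σ Wₕ²(1−fₕ)sₕ²/nₕ with Wₕ = Nₕ/39084:
  Tier 1: (2880/39084)²·(1−502/2880)·653/502 = 0.0058319769
  Tier 2: (16515/39084)²·(1−2592/16515)·298.6/2592 = 0.017340763
  Tier 3: (10213/39084)²·(1−1730/10213)·55.84/1730 = 0.0018306448
  Tier 4: (9476/39084)²·(1−1132/9476)·124/1132 = 0.0056699156
  → Var(ȳ_str) = 0.0306733.
Var(ȳ_srs) = (1 − 5956/39084)·523.6/5956 = 0.074514563.
deff = 0.0306733 / 0.074514563 = 0.4116.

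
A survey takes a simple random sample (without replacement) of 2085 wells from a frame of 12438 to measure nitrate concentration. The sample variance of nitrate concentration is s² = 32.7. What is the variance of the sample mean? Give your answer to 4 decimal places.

0.0131

Under SRS without replacement, Var(ȳ) = (1 − f)·s²/n with f = n/N = 2085/12438 = 0.16763145.
Var(ȳ) = (1 − 0.16763145)·32.7/2085 = 0.83236855·0.015683453 = 0.013054413.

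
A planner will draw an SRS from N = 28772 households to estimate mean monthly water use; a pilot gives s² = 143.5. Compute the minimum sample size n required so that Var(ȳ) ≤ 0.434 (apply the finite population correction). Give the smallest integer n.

327

Without fpc, n₀ = s²/D = 143.5/0.434 = 330.6452.
With fpc, (1 − n/N)·s²/n ≤ D requires n ≥ n₀/(1 + n₀/N) = 330.6452/(1 + 330.6452/28772) = 326.8886.
Rounding up, n = 327.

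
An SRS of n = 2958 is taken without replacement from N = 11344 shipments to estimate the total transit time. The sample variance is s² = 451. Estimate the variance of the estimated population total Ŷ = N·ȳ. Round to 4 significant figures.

Var(Ŷ) = N²·Var(ȳ) = N²·(1 − n/N)·s²/n.
f = 2958/11344 = 0.26075458; Var(ȳ) = 0.73924542·451/2958 = 0.11271118.
Var(Ŷ) = 11344² · 0.11271118 = 1.4504389 × 10^7.

1.450 × 10^7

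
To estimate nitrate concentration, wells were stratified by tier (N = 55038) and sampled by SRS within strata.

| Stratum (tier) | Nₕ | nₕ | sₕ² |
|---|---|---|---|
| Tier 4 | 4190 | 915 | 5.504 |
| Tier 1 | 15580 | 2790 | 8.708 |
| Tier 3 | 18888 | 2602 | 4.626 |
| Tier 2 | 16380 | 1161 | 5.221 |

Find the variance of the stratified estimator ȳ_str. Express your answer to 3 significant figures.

7.83 × 10^-4

Var(ȳ_str) = Σₕ Wₕ²(1 − fₕ)sₕ²/nₕ with Wₕ = Nₕ/N, N = 55038.
Tier 4: Wₕ = 0.07612922; term = 0.07612922²·(1 − 0.21837709)·5.504/915 = 2.7249427 × 10^-5.
Tier 1: Wₕ = 0.28307715; term = 0.28307715²·(1 − 0.17907574)·8.708/2790 = 2.0531795 × 10^-4.
Tier 3: Wₕ = 0.34318107; term = 0.34318107²·(1 − 0.13775942)·4.626/2602 = 1.8054001 × 10^-4.
Tier 2: Wₕ = 0.29761256; term = 0.29761256²·(1 − 0.07087912)·5.221/1161 = 3.700805 × 10^-4.
Sum = 7.8318789 × 10^-4.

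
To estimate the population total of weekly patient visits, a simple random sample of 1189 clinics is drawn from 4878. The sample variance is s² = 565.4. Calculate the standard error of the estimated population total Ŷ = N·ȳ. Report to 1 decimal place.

2925.2

Var(Ŷ) = N²·Var(ȳ) = N²·(1 − n/N)·s²/n.
f = 1189/4878 = 0.24374744; Var(ȳ) = 0.75625256·565.4/1189 = 0.35961749.
Var(Ŷ) = 4878² · 0.35961749 = 8.5570565 × 10^6.
SE(Ŷ) = √(8.5570565 × 10^6) = 2925.2.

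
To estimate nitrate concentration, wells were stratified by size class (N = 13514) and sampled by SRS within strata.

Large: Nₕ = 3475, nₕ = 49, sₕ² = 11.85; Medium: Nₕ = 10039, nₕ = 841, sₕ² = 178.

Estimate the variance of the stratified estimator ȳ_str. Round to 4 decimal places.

0.1228

Var(ȳ_str) = Σₕ Wₕ²(1 − fₕ)sₕ²/nₕ with Wₕ = Nₕ/N, N = 13514.
Large: Wₕ = 0.25714074; term = 0.25714074²·(1 − 0.01410072)·11.85/49 = 0.015765096.
Medium: Wₕ = 0.74285926; term = 0.74285926²·(1 − 0.08377328)·178/841 = 0.10701386.
Sum = 0.12277896.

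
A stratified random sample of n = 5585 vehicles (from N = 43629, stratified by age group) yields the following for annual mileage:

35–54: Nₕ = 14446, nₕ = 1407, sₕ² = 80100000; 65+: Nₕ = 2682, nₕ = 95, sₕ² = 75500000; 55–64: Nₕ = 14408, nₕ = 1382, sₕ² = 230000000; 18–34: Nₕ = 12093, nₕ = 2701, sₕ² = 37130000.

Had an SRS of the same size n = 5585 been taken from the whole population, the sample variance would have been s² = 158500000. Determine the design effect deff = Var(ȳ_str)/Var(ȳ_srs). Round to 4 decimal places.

1.0409

Var(ȳ_str) = Σ Wₕ²(1−fₕ)sₕ²/nₕ with Wₕ = Nₕ/43629:
  35–54: (14446/43629)²·(1−1407/14446)·80100000/1407 = 5633.5194
  65+: (2682/43629)²·(1−95/2682)·75500000/95 = 2896.8635
  55–64: (14408/43629)²·(1−1382/14408)·230000000/1382 = 16409.073
  18–34: (12093/43629)²·(1−2701/12093)·37130000/2701 = 820.24196
  → Var(ȳ_str) = 25759.698.
Var(ȳ_srs) = (1 − 5585/43629)·158500000/5585 = 24746.683.
deff = 25759.698 / 24746.683 = 1.0409.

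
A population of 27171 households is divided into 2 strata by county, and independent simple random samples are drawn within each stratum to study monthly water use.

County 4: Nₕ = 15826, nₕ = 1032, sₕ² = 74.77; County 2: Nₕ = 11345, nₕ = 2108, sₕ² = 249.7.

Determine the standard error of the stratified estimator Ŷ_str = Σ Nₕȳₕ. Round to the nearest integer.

5420

Var(Ŷ_str) = Σₕ Nₕ²(1 − fₕ)sₕ²/nₕ.
County 4: 15826²·(1 − 1032/15826)·74.77/1032 = 1.696307 × 10^7.
County 2: 11345²·(1 − 2108/11345)·249.7/2108 = 1.2413189 × 10^7.
Sum = 2.9376259 × 10^7.
SE = √(2.9376259 × 10^7) = 5420.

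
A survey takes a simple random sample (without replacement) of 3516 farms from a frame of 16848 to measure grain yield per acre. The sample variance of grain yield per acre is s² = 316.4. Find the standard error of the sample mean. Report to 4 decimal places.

Under SRS without replacement, Var(ȳ) = (1 − f)·s²/n with f = n/N = 3516/16848 = 0.20868946.
Var(ȳ) = (1 − 0.20868946)·316.4/3516 = 0.79131054·0.089988623 = 0.071208946.
SE(ȳ) = √(0.071208946) = 0.2669.

0.2669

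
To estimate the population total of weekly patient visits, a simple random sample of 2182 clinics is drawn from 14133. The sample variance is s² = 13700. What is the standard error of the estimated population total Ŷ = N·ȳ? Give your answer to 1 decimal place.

Var(Ŷ) = N²·Var(ȳ) = N²·(1 − n/N)·s²/n.
f = 2182/14133 = 0.15439043; Var(ȳ) = 0.84560957·13700/2182 = 5.309281.
Var(Ŷ) = 14133² · 5.309281 = 1.0604848 × 10^9.
SE(Ŷ) = √(1.0604848 × 10^9) = 32565.1.

32565.1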